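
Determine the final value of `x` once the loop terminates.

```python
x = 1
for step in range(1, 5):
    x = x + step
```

Let's trace through this code step by step.

Initialize: x = 1
Entering loop: for step in range(1, 5):
After iteration 1: step = 1, x = 2
After iteration 2: step = 2, x = 4
After iteration 3: step = 3, x = 7
After iteration 4: step = 4, x = 11
Loop ends.

Final answer: 11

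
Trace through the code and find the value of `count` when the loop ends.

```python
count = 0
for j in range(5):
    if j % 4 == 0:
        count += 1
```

Let's trace through this code step by step.

Initialize: count = 0
Entering loop: for j in range(5):
After iteration 1: j = 0, count = 1
After iteration 2: j = 1, count = 1
After iteration 3: j = 2, count = 1
After iteration 4: j = 3, count = 1
After iteration 5: j = 4, count = 2
Loop ends.

Final answer: 2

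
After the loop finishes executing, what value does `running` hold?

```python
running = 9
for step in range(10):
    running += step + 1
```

Let's trace through this code step by step.

Initialize: running = 9
Entering loop: for step in range(10):
After iteration 1: step = 0, running = 10
After iteration 2: step = 1, running = 12
After iteration 3: step = 2, running = 15
After iteration 4: step = 3, running = 19
After iteration 5: step = 4, running = 24
After iteration 6: step = 5, running = 30
After iteration 7: step = 6, running = 37
After iteration 8: step = 7, running = 45
After iteration 9: step = 8, running = 54
After iteration 10: step = 9, running = 64
Loop ends.

Final answer: 64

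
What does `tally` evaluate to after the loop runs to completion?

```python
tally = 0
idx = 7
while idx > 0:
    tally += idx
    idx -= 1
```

Let's trace through this code step by step.

Initialize: tally = 0
Initialize: idx = 7
Entering loop: while idx > 0:
After iteration 1: tally = 7, idx = 6
After iteration 2: tally = 13, idx = 5
After iteration 3: tally = 18, idx = 4
After iteration 4: tally = 22, idx = 3
After iteration 5: tally = 25, idx = 2
After iteration 6: tally = 27, idx = 1
After iteration 7: tally = 28, idx = 0
Loop ends.

Final answer: 28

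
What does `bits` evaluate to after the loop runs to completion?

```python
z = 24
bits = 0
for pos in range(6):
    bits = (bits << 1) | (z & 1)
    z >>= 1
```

Let's trace through this code step by step.

Initialize: z = 24
Initialize: bits = 0
Entering loop: for pos in range(6):
After iteration 1: pos = 0, z = 12, bits = 0
After iteration 2: pos = 1, z = 6, bits = 0
After iteration 3: pos = 2, z = 3, bits = 0
After iteration 4: pos = 3, z = 1, bits = 1
After iteration 5: pos = 4, z = 0, bits = 3
After iteration 6: pos = 5, z = 0, bits = 6
Loop ends.

Final answer: 6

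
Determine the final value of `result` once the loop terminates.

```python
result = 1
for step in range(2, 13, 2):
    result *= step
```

Let's trace through this code step by step.

Initialize: result = 1
Entering loop: for step in range(2, 13, 2):
After iteration 1: step = 2, result = 2
After iteration 2: step = 4, result = 8
After iteration 3: step = 6, result = 48
After iteration 4: step = 8, result = 384
After iteration 5: step = 10, result = 3840
After iteration 6: step = 12, result = 46080
Loop ends.

Final answer: 46080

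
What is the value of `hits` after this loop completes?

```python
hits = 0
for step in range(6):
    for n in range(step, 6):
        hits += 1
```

Let's trace through this code step by step.

Initialize: hits = 0
Entering loop: for step in range(6):
After iteration 1: step = 0, hits = 6
After iteration 2: step = 1, hits = 11
After iteration 3: step = 2, hits = 15
After iteration 4: step = 3, hits = 18
After iteration 5: step = 4, hits = 20
After iteration 6: step = 5, hits = 21
Loop ends.

Final answer: 21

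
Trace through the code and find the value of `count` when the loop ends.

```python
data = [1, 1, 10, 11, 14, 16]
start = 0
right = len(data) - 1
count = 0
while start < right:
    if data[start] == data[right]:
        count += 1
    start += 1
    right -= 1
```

Let's trace through this code step by step.

Initialize: data = [1, 1, 10, 11, 14, 16]
Initialize: start = 0
Initialize: right = 5
Initialize: count = 0
Entering loop: while start < right:
After iteration 1: start = 1, right = 4, count = 0
After iteration 2: start = 2, right = 3, count = 0
After iteration 3: start = 3, right = 2, count = 0
Loop ends.

Final answer: 0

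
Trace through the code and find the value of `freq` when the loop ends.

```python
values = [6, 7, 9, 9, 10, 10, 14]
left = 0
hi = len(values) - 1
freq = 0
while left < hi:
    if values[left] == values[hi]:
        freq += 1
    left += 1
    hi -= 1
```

Let's trace through this code step by step.

Initialize: values = [6, 7, 9, 9, 10, 10, 14]
Initialize: left = 0
Initialize: hi = 6
Initialize: freq = 0
Entering loop: while left < hi:
After iteration 1: left = 1, hi = 5, freq = 0
After iteration 2: left = 2, hi = 4, freq = 0
After iteration 3: left = 3, hi = 3, freq = 0
Loop ends.

Final answer: 0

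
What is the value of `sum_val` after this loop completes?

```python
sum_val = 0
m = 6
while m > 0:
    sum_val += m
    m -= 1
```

Let's trace through this code step by step.

Initialize: sum_val = 0
Initialize: m = 6
Entering loop: while m > 0:
After iteration 1: sum_val = 6, m = 5
After iteration 2: sum_val = 11, m = 4
After iteration 3: sum_val = 15, m = 3
After iteration 4: sum_val = 18, m = 2
After iteration 5: sum_val = 20, m = 1
After iteration 6: sum_val = 21, m = 0
Loop ends.

Final answer: 21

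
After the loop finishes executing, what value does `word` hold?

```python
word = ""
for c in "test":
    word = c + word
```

Let's trace through this code step by step.

Initialize: word = ''
Entering loop: for c in "test":
After iteration 1: c = 't', word = 't'
After iteration 2: c = 'e', word = 'et'
After iteration 3: c = 's', word = 'set'
After iteration 4: c = 't', word = 'tset'
Loop ends.

Final answer: 'tset'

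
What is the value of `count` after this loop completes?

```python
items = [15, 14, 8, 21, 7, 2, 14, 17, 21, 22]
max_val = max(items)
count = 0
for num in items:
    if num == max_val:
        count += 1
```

Let's trace through this code step by step.

Initialize: items = [15, 14, 8, 21, 7, 2, 14, 17, 21, 22]
Initialize: max_val = 22
Initialize: count = 0
Entering loop: for num in items:
After iteration 1: num = 15, count = 0
After iteration 2: num = 14, count = 0
After iteration 3: num = 8, count = 0
After iteration 4: num = 21, count = 0
After iteration 5: num = 7, count = 0
After iteration 6: num = 2, count = 0
After iteration 7: num = 14, count = 0
After iteration 8: num = 17, count = 0
After iteration 9: num = 21, count = 0
After iteration 10: num = 22, count = 1
Loop ends.

Final answer: 1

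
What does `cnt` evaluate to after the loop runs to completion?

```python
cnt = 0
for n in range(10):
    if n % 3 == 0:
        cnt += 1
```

Let's trace through this code step by step.

Initialize: cnt = 0
Entering loop: for n in range(10):
After iteration 1: n = 0, cnt = 1
After iteration 2: n = 1, cnt = 1
After iteration 3: n = 2, cnt = 1
After iteration 4: n = 3, cnt = 2
After iteration 5: n = 4, cnt = 2
After iteration 6: n = 5, cnt = 2
After iteration 7: n = 6, cnt = 3
After iteration 8: n = 7, cnt = 3
After iteration 9: n = 8, cnt = 3
After iteration 10: n = 9, cnt = 4
Loop ends.

Final answer: 4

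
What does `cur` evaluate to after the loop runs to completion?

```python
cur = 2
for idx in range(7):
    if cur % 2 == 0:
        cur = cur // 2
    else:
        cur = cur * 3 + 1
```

Let's trace through this code step by step.

Initialize: cur = 2
Entering loop: for idx in range(7):
After iteration 1: idx = 0, cur = 1
After iteration 2: idx = 1, cur = 4
After iteration 3: idx = 2, cur = 2
After iteration 4: idx = 3, cur = 1
After iteration 5: idx = 4, cur = 4
After iteration 6: idx = 5, cur = 2
After iteration 7: idx = 6, cur = 1
Loop ends.

Final answer: 1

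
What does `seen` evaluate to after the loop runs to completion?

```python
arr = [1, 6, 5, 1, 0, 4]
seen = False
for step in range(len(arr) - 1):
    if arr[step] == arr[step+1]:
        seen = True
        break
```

Let's trace through this code step by step.

Initialize: arr = [1, 6, 5, 1, 0, 4]
Initialize: seen = False
Entering loop: for step in range(len(arr) - 1):
After iteration 1: step = 0, seen = False
After iteration 2: step = 1, seen = False
After iteration 3: step = 2, seen = False
After iteration 4: step = 3, seen = False
After iteration 5: step = 4, seen = False
Loop ends.

Final answer: False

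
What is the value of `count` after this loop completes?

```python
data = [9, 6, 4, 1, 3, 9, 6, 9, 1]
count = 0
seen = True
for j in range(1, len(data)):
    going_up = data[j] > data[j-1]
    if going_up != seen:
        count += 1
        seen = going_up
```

Let's trace through this code step by step.

Initialize: data = [9, 6, 4, 1, 3, 9, 6, 9, 1]
Initialize: count = 0
Initialize: seen = True
Entering loop: for j in range(1, len(data)):
After iteration 1: j = 1, count = 1, seen = False, going_up = False
After iteration 2: j = 2, count = 1, seen = False, going_up = False
After iteration 3: j = 3, count = 1, seen = False, going_up = False
After iteration 4: j = 4, count = 2, seen = True, going_up = True
After iteration 5: j = 5, count = 2, seen = True, going_up = True
After iteration 6: j = 6, count = 3, seen = False, going_up = False
After iteration 7: j = 7, count = 4, seen = True, going_up = True
After iteration 8: j = 8, count = 5, seen = False, going_up = False
Loop ends.

Final answer: 5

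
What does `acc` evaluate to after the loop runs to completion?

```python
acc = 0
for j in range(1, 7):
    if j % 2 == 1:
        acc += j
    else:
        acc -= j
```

Let's trace through this code step by step.

Initialize: acc = 0
Entering loop: for j in range(1, 7):
After iteration 1: j = 1, acc = 1
After iteration 2: j = 2, acc = -1
After iteration 3: j = 3, acc = 2
After iteration 4: j = 4, acc = -2
After iteration 5: j = 5, acc = 3
After iteration 6: j = 6, acc = -3
Loop ends.

Final answer: -3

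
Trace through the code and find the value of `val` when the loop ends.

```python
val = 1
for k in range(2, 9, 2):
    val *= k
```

Let's trace through this code step by step.

Initialize: val = 1
Entering loop: for k in range(2, 9, 2):
After iteration 1: k = 2, val = 2
After iteration 2: k = 4, val = 8
After iteration 3: k = 6, val = 48
After iteration 4: k = 8, val = 384
Loop ends.

Final answer: 384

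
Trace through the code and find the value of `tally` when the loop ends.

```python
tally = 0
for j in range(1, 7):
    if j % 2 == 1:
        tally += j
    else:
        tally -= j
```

Let's trace through this code step by step.

Initialize: tally = 0
Entering loop: for j in range(1, 7):
After iteration 1: j = 1, tally = 1
After iteration 2: j = 2, tally = -1
After iteration 3: j = 3, tally = 2
After iteration 4: j = 4, tally = -2
After iteration 5: j = 5, tally = 3
After iteration 6: j = 6, tally = -3
Loop ends.

Final answer: -3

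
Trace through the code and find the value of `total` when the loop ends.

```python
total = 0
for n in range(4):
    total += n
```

Let's trace through this code step by step.

Initialize: total = 0
Entering loop: for n in range(4):
After iteration 1: n = 0, total = 0
After iteration 2: n = 1, total = 1
After iteration 3: n = 2, total = 3
After iteration 4: n = 3, total = 6
Loop ends.

Final answer: 6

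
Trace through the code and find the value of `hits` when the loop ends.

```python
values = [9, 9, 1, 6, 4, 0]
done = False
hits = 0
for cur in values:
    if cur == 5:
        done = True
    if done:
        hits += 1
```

Let's trace through this code step by step.

Initialize: values = [9, 9, 1, 6, 4, 0]
Initialize: done = False
Initialize: hits = 0
Entering loop: for cur in values:
After iteration 1: cur = 9, hits = 0
After iteration 2: cur = 9, hits = 0
After iteration 3: cur = 1, hits = 0
After iteration 4: cur = 6, hits = 0
After iteration 5: cur = 4, hits = 0
After iteration 6: cur = 0, hits = 0
Loop ends.

Final answer: 0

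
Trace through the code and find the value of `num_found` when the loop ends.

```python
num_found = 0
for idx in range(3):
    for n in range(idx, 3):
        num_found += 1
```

Let's trace through this code step by step.

Initialize: num_found = 0
Entering loop: for idx in range(3):
After iteration 1: idx = 0, num_found = 3
After iteration 2: idx = 1, num_found = 5
After iteration 3: idx = 2, num_found = 6
Loop ends.

Final answer: 6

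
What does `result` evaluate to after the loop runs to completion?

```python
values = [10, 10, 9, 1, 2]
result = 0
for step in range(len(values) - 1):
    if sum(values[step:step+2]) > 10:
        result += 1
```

Let's trace through this code step by step.

Initialize: values = [10, 10, 9, 1, 2]
Initialize: result = 0
Entering loop: for step in range(len(values) - 1):
After iteration 1: step = 0, result = 1
After iteration 2: step = 1, result = 2
After iteration 3: step = 2, result = 2
After iteration 4: step = 3, result = 2
Loop ends.

Final answer: 2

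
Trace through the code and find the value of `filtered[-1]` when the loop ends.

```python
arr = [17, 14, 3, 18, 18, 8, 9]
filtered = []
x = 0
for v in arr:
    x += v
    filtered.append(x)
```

Let's trace through this code step by step.

Initialize: arr = [17, 14, 3, 18, 18, 8, 9]
Initialize: filtered = []
Initialize: x = 0
Entering loop: for v in arr:
After iteration 1: v = 17, filtered = [17], x = 17
After iteration 2: v = 14, filtered = [17, 31], x = 31
After iteration 3: v = 3, filtered = [17, 31, 34], x = 34
After iteration 4: v = 18, filtered = [17, 31, 34, 52], x = 52
After iteration 5: v = 18, filtered = [17, 31, 34, 52, 70], x = 70
After iteration 6: v = 8, filtered = [17, 31, 34, 52, 70, 78], x = 78
After iteration 7: v = 9, filtered = [17, 31, 34, 52, 70, 78, 87], x = 87
Loop ends.
filtered[-1] = 87

Final answer: 87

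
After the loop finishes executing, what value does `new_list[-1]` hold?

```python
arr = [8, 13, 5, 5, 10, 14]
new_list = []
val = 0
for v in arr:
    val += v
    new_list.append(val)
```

Let's trace through this code step by step.

Initialize: arr = [8, 13, 5, 5, 10, 14]
Initialize: new_list = []
Initialize: val = 0
Entering loop: for v in arr:
After iteration 1: v = 8, new_list = [8], val = 8
After iteration 2: v = 13, new_list = [8, 21], val = 21
After iteration 3: v = 5, new_list = [8, 21, 26], val = 26
After iteration 4: v = 5, new_list = [8, 21, 26, 31], val = 31
After iteration 5: v = 10, new_list = [8, 21, 26, 31, 41], val = 41
After iteration 6: v = 14, new_list = [8, 21, 26, 31, 41, 55], val = 55
Loop ends.
new_list[-1] = 55

Final answer: 55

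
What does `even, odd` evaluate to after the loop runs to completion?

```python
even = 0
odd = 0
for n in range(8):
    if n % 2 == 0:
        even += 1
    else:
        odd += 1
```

Let's trace through this code step by step.

Initialize: even = 0
Initialize: odd = 0
Entering loop: for n in range(8):
After iteration 1: n = 0, even = 1, odd = 0
After iteration 2: n = 1, even = 1, odd = 1
After iteration 3: n = 2, even = 2, odd = 1
After iteration 4: n = 3, even = 2, odd = 2
After iteration 5: n = 4, even = 3, odd = 2
After iteration 6: n = 5, even = 3, odd = 3
After iteration 7: n = 6, even = 4, odd = 3
After iteration 8: n = 7, even = 4, odd = 4
Loop ends.

Final answer: 4, 4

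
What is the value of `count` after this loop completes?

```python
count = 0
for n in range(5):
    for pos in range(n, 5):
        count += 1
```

Let's trace through this code step by step.

Initialize: count = 0
Entering loop: for n in range(5):
After iteration 1: n = 0, count = 5
After iteration 2: n = 1, count = 9
After iteration 3: n = 2, count = 12
After iteration 4: n = 3, count = 14
After iteration 5: n = 4, count = 15
Loop ends.

Final answer: 15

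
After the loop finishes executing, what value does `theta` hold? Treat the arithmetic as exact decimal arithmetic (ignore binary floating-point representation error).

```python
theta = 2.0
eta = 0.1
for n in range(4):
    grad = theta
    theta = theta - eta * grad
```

Let's trace through this code step by step.

Initialize: theta = 2.0
Initialize: eta = 0.1
Entering loop: for n in range(4):
After iteration 1: n = 0, theta = 1.8, grad = 2.0
After iteration 2: n = 1, theta = 1.62, grad = 1.8
After iteration 3: n = 2, theta = 1.458, grad = 1.62
After iteration 4: n = 3, theta = 1.3122, grad = 1.458
Loop ends.

Final answer: 1.3122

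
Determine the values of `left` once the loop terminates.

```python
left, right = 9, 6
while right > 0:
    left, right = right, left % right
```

Let's trace through this code step by step.

Initialize: left = 9
Initialize: right = 6
Entering loop: while right > 0:
After iteration 1: left = 6, right = 3
After iteration 2: left = 3, right = 0
Loop ends.

Final answer: 3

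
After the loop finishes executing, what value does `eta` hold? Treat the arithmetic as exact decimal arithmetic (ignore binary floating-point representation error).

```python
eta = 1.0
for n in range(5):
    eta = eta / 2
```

Let's trace through this code step by step.

Initialize: eta = 1.0
Entering loop: for n in range(5):
After iteration 1: n = 0, eta = 0.5
After iteration 2: n = 1, eta = 0.25
After iteration 3: n = 2, eta = 0.125
After iteration 4: n = 3, eta = 0.0625
After iteration 5: n = 4, eta = 0.03125
Loop ends.

Final answer: 0.03125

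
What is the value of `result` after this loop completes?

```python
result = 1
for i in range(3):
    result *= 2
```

Let's trace through this code step by step.

Initialize: result = 1
Entering loop: for i in range(3):
After iteration 1: i = 0, result = 2
After iteration 2: i = 1, result = 4
After iteration 3: i = 2, result = 8
Loop ends.

Final answer: 8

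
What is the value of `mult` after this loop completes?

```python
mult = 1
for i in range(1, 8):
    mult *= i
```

Let's trace through this code step by step.

Initialize: mult = 1
Entering loop: for i in range(1, 8):
After iteration 1: i = 1, mult = 1
After iteration 2: i = 2, mult = 2
After iteration 3: i = 3, mult = 6
After iteration 4: i = 4, mult = 24
After iteration 5: i = 5, mult = 120
After iteration 6: i = 6, mult = 720
After iteration 7: i = 7, mult = 5040
Loop ends.

Final answer: 5040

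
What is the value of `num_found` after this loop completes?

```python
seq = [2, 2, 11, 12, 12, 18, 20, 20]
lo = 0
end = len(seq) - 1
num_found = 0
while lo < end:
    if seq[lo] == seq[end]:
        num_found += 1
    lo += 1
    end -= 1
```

Let's trace through this code step by step.

Initialize: seq = [2, 2, 11, 12, 12, 18, 20, 20]
Initialize: lo = 0
Initialize: end = 7
Initialize: num_found = 0
Entering loop: while lo < end:
After iteration 1: lo = 1, end = 6, num_found = 0
After iteration 2: lo = 2, end = 5, num_found = 0
After iteration 3: lo = 3, end = 4, num_found = 0
After iteration 4: lo = 4, end = 3, num_found = 1
Loop ends.

Final answer: 1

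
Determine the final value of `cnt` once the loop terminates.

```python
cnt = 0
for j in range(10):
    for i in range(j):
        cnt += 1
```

Let's trace through this code step by step.

Initialize: cnt = 0
Entering loop: for j in range(10):
After iteration 1: j = 0, cnt = 0
After iteration 2: j = 1, cnt = 1, i = 0
After iteration 3: j = 2, cnt = 3, i = 1
After iteration 4: j = 3, cnt = 6, i = 2
After iteration 5: j = 4, cnt = 10, i = 3
After iteration 6: j = 5, cnt = 15, i = 4
After iteration 7: j = 6, cnt = 21, i = 5
After iteration 8: j = 7, cnt = 28, i = 6
After iteration 9: j = 8, cnt = 36, i = 7
After iteration 10: j = 9, cnt = 45, i = 8
Loop ends.

Final answer: 45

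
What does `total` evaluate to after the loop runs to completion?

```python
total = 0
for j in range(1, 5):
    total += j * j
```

Let's trace through this code step by step.

Initialize: total = 0
Entering loop: for j in range(1, 5):
After iteration 1: j = 1, total = 1
After iteration 2: j = 2, total = 5
After iteration 3: j = 3, total = 14
After iteration 4: j = 4, total = 30
Loop ends.

Final answer: 30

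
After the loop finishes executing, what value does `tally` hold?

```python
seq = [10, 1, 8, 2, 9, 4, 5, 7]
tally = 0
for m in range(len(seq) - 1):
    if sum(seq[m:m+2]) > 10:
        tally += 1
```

Let's trace through this code step by step.

Initialize: seq = [10, 1, 8, 2, 9, 4, 5, 7]
Initialize: tally = 0
Entering loop: for m in range(len(seq) - 1):
After iteration 1: m = 0, tally = 1
After iteration 2: m = 1, tally = 1
After iteration 3: m = 2, tally = 1
After iteration 4: m = 3, tally = 2
After iteration 5: m = 4, tally = 3
After iteration 6: m = 5, tally = 3
After iteration 7: m = 6, tally = 4
Loop ends.

Final answer: 4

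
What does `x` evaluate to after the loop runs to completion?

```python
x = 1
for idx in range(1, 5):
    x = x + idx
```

Let's trace through this code step by step.

Initialize: x = 1
Entering loop: for idx in range(1, 5):
After iteration 1: idx = 1, x = 2
After iteration 2: idx = 2, x = 4
After iteration 3: idx = 3, x = 7
After iteration 4: idx = 4, x = 11
Loop ends.

Final answer: 11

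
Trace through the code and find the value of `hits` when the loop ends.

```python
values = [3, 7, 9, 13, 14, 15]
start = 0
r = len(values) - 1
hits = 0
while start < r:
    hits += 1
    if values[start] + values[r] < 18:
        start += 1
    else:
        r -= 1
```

Let's trace through this code step by step.

Initialize: values = [3, 7, 9, 13, 14, 15]
Initialize: start = 0
Initialize: r = 5
Initialize: hits = 0
Entering loop: while start < r:
After iteration 1: start = 0, r = 4, hits = 1
After iteration 2: start = 1, r = 4, hits = 2
After iteration 3: start = 1, r = 3, hits = 3
After iteration 4: start = 1, r = 2, hits = 4
After iteration 5: start = 2, r = 2, hits = 5
Loop ends.

Final answer: 5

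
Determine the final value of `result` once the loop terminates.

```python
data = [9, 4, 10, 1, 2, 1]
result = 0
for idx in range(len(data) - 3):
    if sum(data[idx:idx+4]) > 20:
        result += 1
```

Let's trace through this code step by step.

Initialize: data = [9, 4, 10, 1, 2, 1]
Initialize: result = 0
Entering loop: for idx in range(len(data) - 3):
After iteration 1: idx = 0, result = 1
After iteration 2: idx = 1, result = 1
After iteration 3: idx = 2, result = 1
Loop ends.

Final answer: 1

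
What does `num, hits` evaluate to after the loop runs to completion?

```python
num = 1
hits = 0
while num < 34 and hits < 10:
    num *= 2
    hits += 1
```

Let's trace through this code step by step.

Initialize: num = 1
Initialize: hits = 0
Entering loop: while num < 34 and hits < 10:
After iteration 1: num = 2, hits = 1
After iteration 2: num = 4, hits = 2
After iteration 3: num = 8, hits = 3
After iteration 4: num = 16, hits = 4
After iteration 5: num = 32, hits = 5
After iteration 6: num = 64, hits = 6
Loop ends.

Final answer: 64, 6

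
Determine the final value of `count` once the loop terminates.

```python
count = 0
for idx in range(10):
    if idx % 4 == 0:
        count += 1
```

Let's trace through this code step by step.

Initialize: count = 0
Entering loop: for idx in range(10):
After iteration 1: idx = 0, count = 1
After iteration 2: idx = 1, count = 1
After iteration 3: idx = 2, count = 1
After iteration 4: idx = 3, count = 1
After iteration 5: idx = 4, count = 2
After iteration 6: idx = 5, count = 2
After iteration 7: idx = 6, count = 2
After iteration 8: idx = 7, count = 2
After iteration 9: idx = 8, count = 3
After iteration 10: idx = 9, count = 3
Loop ends.

Final answer: 3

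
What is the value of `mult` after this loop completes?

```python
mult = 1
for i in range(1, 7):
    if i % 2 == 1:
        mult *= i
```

Let's trace through this code step by step.

Initialize: mult = 1
Entering loop: for i in range(1, 7):
After iteration 1: i = 1, mult = 1
After iteration 2: i = 2, mult = 1
After iteration 3: i = 3, mult = 3
After iteration 4: i = 4, mult = 3
After iteration 5: i = 5, mult = 15
After iteration 6: i = 6, mult = 15
Loop ends.

Final answer: 15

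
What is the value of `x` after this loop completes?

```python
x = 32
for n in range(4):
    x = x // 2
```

Let's trace through this code step by step.

Initialize: x = 32
Entering loop: for n in range(4):
After iteration 1: n = 0, x = 16
After iteration 2: n = 1, x = 8
After iteration 3: n = 2, x = 4
After iteration 4: n = 3, x = 2
Loop ends.

Final answer: 2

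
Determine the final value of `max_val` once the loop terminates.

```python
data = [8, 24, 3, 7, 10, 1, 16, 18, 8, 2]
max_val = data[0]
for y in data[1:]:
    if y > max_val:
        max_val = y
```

Let's trace through this code step by step.

Initialize: data = [8, 24, 3, 7, 10, 1, 16, 18, 8, 2]
Initialize: max_val = 8
Entering loop: for y in data[1:]:
After iteration 1: y = 24, max_val = 24
After iteration 2: y = 3, max_val = 24
After iteration 3: y = 7, max_val = 24
After iteration 4: y = 10, max_val = 24
After iteration 5: y = 1, max_val = 24
After iteration 6: y = 16, max_val = 24
After iteration 7: y = 18, max_val = 24
After iteration 8: y = 8, max_val = 24
After iteration 9: y = 2, max_val = 24
Loop ends.

Final answer: 24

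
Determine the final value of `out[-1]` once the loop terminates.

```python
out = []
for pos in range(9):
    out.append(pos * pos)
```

Let's trace through this code step by step.

Initialize: out = []
Entering loop: for pos in range(9):
After iteration 1: pos = 0, out = [0]
After iteration 2: pos = 1, out = [0, 1]
After iteration 3: pos = 2, out = [0, 1, 4]
After iteration 4: pos = 3, out = [0, 1, 4, 9]
After iteration 5: pos = 4, out = [0, 1, 4, 9, 16]
After iteration 6: pos = 5, out = [0, 1, 4, 9, 16, 25]
After iteration 7: pos = 6, out = [0, 1, 4, 9, 16, 25, 36]
After iteration 8: pos = 7, out = [0, 1, 4, 9, 16, 25, 36, 49]
After iteration 9: pos = 8, out = [0, 1, 4, 9, 16, 25, 36, 49, 64]
Loop ends.
out[-1] = 64

Final answer: 64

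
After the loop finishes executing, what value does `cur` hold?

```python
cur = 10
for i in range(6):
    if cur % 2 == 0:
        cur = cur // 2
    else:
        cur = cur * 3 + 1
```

Let's trace through this code step by step.

Initialize: cur = 10
Entering loop: for i in range(6):
After iteration 1: i = 0, cur = 5
After iteration 2: i = 1, cur = 16
After iteration 3: i = 2, cur = 8
After iteration 4: i = 3, cur = 4
After iteration 5: i = 4, cur = 2
After iteration 6: i = 5, cur = 1
Loop ends.

Final answer: 1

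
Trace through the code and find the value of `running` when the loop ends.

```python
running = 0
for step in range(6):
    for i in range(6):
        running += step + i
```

Let's trace through this code step by step.

Initialize: running = 0
Entering loop: for step in range(6):
After iteration 1: step = 0, running = 15
After iteration 2: step = 1, running = 36
After iteration 3: step = 2, running = 63
After iteration 4: step = 3, running = 96
After iteration 5: step = 4, running = 135
After iteration 6: step = 5, running = 180
Loop ends.

Final answer: 180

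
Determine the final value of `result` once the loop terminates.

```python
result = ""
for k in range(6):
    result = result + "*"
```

Let's trace through this code step by step.

Initialize: result = ''
Entering loop: for k in range(6):
After iteration 1: k = 0, result = '*'
After iteration 2: k = 1, result = '**'
After iteration 3: k = 2, result = '***'
After iteration 4: k = 3, result = '****'
After iteration 5: k = 4, result = '*****'
After iteration 6: k = 5, result = '******'
Loop ends.

Final answer: '******'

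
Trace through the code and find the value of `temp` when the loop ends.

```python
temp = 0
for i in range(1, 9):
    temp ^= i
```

Let's trace through this code step by step.

Initialize: temp = 0
Entering loop: for i in range(1, 9):
After iteration 1: i = 1, temp = 1
After iteration 2: i = 2, temp = 3
After iteration 3: i = 3, temp = 0
After iteration 4: i = 4, temp = 4
After iteration 5: i = 5, temp = 1
After iteration 6: i = 6, temp = 7
After iteration 7: i = 7, temp = 0
After iteration 8: i = 8, temp = 8
Loop ends.

Final answer: 8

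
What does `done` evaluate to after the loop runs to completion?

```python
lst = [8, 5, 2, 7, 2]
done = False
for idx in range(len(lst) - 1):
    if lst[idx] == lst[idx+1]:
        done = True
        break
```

Let's trace through this code step by step.

Initialize: lst = [8, 5, 2, 7, 2]
Initialize: done = False
Entering loop: for idx in range(len(lst) - 1):
After iteration 1: idx = 0, done = False
After iteration 2: idx = 1, done = False
After iteration 3: idx = 2, done = False
After iteration 4: idx = 3, done = False
Loop ends.

Final answer: False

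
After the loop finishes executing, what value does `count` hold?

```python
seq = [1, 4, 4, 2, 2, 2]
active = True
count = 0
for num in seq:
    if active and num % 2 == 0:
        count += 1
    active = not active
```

Let's trace through this code step by step.

Initialize: seq = [1, 4, 4, 2, 2, 2]
Initialize: active = True
Initialize: count = 0
Entering loop: for num in seq:
After iteration 1: num = 1, active = False, count = 0
After iteration 2: num = 4, active = True, count = 0
After iteration 3: num = 4, active = False, count = 1
After iteration 4: num = 2, active = True, count = 1
After iteration 5: num = 2, active = False, count = 2
After iteration 6: num = 2, active = True, count = 2
Loop ends.

Final answer: 2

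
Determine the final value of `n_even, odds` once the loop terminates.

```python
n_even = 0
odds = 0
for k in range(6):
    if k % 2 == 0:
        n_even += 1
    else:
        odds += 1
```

Let's trace through this code step by step.

Initialize: n_even = 0
Initialize: odds = 0
Entering loop: for k in range(6):
After iteration 1: k = 0, n_even = 1, odds = 0
After iteration 2: k = 1, n_even = 1, odds = 1
After iteration 3: k = 2, n_even = 2, odds = 1
After iteration 4: k = 3, n_even = 2, odds = 2
After iteration 5: k = 4, n_even = 3, odds = 2
After iteration 6: k = 5, n_even = 3, odds = 3
Loop ends.

Final answer: 3, 3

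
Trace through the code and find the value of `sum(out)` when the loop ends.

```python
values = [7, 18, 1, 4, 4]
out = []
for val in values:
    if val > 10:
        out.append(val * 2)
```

Let's trace through this code step by step.

Initialize: values = [7, 18, 1, 4, 4]
Initialize: out = []
Entering loop: for val in values:
After iteration 1: val = 7, out = []
After iteration 2: val = 18, out = [36]
After iteration 3: val = 1, out = [36]
After iteration 4: val = 4, out = [36]
After iteration 5: val = 4, out = [36]
Loop ends.
sum(out) = 36

Final answer: 36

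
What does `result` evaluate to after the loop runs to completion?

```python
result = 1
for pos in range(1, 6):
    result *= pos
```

Let's trace through this code step by step.

Initialize: result = 1
Entering loop: for pos in range(1, 6):
After iteration 1: pos = 1, result = 1
After iteration 2: pos = 2, result = 2
After iteration 3: pos = 3, result = 6
After iteration 4: pos = 4, result = 24
After iteration 5: pos = 5, result = 120
Loop ends.

Final answer: 120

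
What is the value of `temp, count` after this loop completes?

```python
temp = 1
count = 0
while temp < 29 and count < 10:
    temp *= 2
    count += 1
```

Let's trace through this code step by step.

Initialize: temp = 1
Initialize: count = 0
Entering loop: while temp < 29 and count < 10:
After iteration 1: temp = 2, count = 1
After iteration 2: temp = 4, count = 2
After iteration 3: temp = 8, count = 3
After iteration 4: temp = 16, count = 4
After iteration 5: temp = 32, count = 5
Loop ends.

Final answer: 32, 5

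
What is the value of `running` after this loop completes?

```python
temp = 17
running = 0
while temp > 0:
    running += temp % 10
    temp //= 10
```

Let's trace through this code step by step.

Initialize: temp = 17
Initialize: running = 0
Entering loop: while temp > 0:
After iteration 1: temp = 1, running = 7
After iteration 2: temp = 0, running = 8
Loop ends.

Final answer: 8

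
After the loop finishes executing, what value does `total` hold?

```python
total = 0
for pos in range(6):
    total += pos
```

Let's trace through this code step by step.

Initialize: total = 0
Entering loop: for pos in range(6):
After iteration 1: pos = 0, total = 0
After iteration 2: pos = 1, total = 1
After iteration 3: pos = 2, total = 3
After iteration 4: pos = 3, total = 6
After iteration 5: pos = 4, total = 10
After iteration 6: pos = 5, total = 15
Loop ends.

Final answer: 15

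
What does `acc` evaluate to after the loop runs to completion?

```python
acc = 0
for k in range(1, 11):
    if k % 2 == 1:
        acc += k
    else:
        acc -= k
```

Let's trace through this code step by step.

Initialize: acc = 0
Entering loop: for k in range(1, 11):
After iteration 1: k = 1, acc = 1
After iteration 2: k = 2, acc = -1
After iteration 3: k = 3, acc = 2
After iteration 4: k = 4, acc = -2
After iteration 5: k = 5, acc = 3
After iteration 6: k = 6, acc = -3
After iteration 7: k = 7, acc = 4
After iteration 8: k = 8, acc = -4
After iteration 9: k = 9, acc = 5
After iteration 10: k = 10, acc = -5
Loop ends.

Final answer: -5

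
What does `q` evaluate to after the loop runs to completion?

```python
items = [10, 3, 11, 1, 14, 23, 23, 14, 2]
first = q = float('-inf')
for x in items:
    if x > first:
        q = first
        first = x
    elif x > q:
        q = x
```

Let's trace through this code step by step.

Initialize: items = [10, 3, 11, 1, 14, 23, 23, 14, 2]
Initialize: first = -inf
Initialize: q = -inf
Entering loop: for x in items:
After iteration 1: x = 10, first = 10, q = -inf
After iteration 2: x = 3, first = 10, q = 3
After iteration 3: x = 11, first = 11, q = 10
After iteration 4: x = 1, first = 11, q = 10
After iteration 5: x = 14, first = 14, q = 11
After iteration 6: x = 23, first = 23, q = 14
After iteration 7: x = 23, first = 23, q = 23
After iteration 8: x = 14, first = 23, q = 23
After iteration 9: x = 2, first = 23, q = 23
Loop ends.

Final answer: 23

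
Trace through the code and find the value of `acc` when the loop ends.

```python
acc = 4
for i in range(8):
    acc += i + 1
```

Let's trace through this code step by step.

Initialize: acc = 4
Entering loop: for i in range(8):
After iteration 1: i = 0, acc = 5
After iteration 2: i = 1, acc = 7
After iteration 3: i = 2, acc = 10
After iteration 4: i = 3, acc = 14
After iteration 5: i = 4, acc = 19
After iteration 6: i = 5, acc = 25
After iteration 7: i = 6, acc = 32
After iteration 8: i = 7, acc = 40
Loop ends.

Final answer: 40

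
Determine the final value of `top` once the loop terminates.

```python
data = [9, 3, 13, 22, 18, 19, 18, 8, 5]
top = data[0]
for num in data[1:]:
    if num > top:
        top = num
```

Let's trace through this code step by step.

Initialize: data = [9, 3, 13, 22, 18, 19, 18, 8, 5]
Initialize: top = 9
Entering loop: for num in data[1:]:
After iteration 1: num = 3, top = 9
After iteration 2: num = 13, top = 13
After iteration 3: num = 22, top = 22
After iteration 4: num = 18, top = 22
After iteration 5: num = 19, top = 22
After iteration 6: num = 18, top = 22
After iteration 7: num = 8, top = 22
After iteration 8: num = 5, top = 22
Loop ends.

Final answer: 22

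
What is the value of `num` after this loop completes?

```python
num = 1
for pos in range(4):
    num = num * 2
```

Let's trace through this code step by step.

Initialize: num = 1
Entering loop: for pos in range(4):
After iteration 1: pos = 0, num = 2
After iteration 2: pos = 1, num = 4
After iteration 3: pos = 2, num = 8
After iteration 4: pos = 3, num = 16
Loop ends.

Final answer: 16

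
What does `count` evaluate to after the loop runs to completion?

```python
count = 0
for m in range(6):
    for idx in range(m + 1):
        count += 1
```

Let's trace through this code step by step.

Initialize: count = 0
Entering loop: for m in range(6):
After iteration 1: m = 0, count = 1, idx = 0
After iteration 2: m = 1, count = 3, idx = 1
After iteration 3: m = 2, count = 6, idx = 2
After iteration 4: m = 3, count = 10, idx = 3
After iteration 5: m = 4, count = 15, idx = 4
After iteration 6: m = 5, count = 21, idx = 5
Loop ends.

Final answer: 21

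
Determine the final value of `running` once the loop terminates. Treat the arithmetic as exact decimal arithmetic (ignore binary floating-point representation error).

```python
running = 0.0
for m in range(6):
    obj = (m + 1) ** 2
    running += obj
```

Let's trace through this code step by step.

Initialize: running = 0.0
Entering loop: for m in range(6):
After iteration 1: m = 0, running = 1.0, obj = 1
After iteration 2: m = 1, running = 5.0, obj = 4
After iteration 3: m = 2, running = 14.0, obj = 9
After iteration 4: m = 3, running = 30.0, obj = 16
After iteration 5: m = 4, running = 55.0, obj = 25
After iteration 6: m = 5, running = 91.0, obj = 36
Loop ends.

Final answer: 91.0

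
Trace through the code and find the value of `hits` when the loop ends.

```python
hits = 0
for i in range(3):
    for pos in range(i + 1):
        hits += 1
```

Let's trace through this code step by step.

Initialize: hits = 0
Entering loop: for i in range(3):
After iteration 1: i = 0, hits = 1, pos = 0
After iteration 2: i = 1, hits = 3, pos = 1
After iteration 3: i = 2, hits = 6, pos = 2
Loop ends.

Final answer: 6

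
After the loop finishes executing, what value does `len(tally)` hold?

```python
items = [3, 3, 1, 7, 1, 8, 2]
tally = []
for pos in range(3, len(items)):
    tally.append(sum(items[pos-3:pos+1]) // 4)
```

Let's trace through this code step by step.

Initialize: items = [3, 3, 1, 7, 1, 8, 2]
Initialize: tally = []
Entering loop: for pos in range(3, len(items)):
After iteration 1: pos = 3, tally = [3]
After iteration 2: pos = 4, tally = [3, 3]
After iteration 3: pos = 5, tally = [3, 3, 4]
After iteration 4: pos = 6, tally = [3, 3, 4, 4]
Loop ends.
len(tally) = 4

Final answer: 4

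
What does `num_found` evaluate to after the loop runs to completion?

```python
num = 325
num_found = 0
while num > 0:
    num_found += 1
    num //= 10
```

Let's trace through this code step by step.

Initialize: num = 325
Initialize: num_found = 0
Entering loop: while num > 0:
After iteration 1: num = 32, num_found = 1
After iteration 2: num = 3, num_found = 2
After iteration 3: num = 0, num_found = 3
Loop ends.

Final answer: 3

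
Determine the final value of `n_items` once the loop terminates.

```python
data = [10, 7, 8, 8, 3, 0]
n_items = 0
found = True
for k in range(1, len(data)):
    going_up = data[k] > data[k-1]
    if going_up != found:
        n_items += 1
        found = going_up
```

Let's trace through this code step by step.

Initialize: data = [10, 7, 8, 8, 3, 0]
Initialize: n_items = 0
Initialize: found = True
Entering loop: for k in range(1, len(data)):
After iteration 1: k = 1, n_items = 1, found = False, going_up = False
After iteration 2: k = 2, n_items = 2, found = True, going_up = True
After iteration 3: k = 3, n_items = 3, found = False, going_up = False
After iteration 4: k = 4, n_items = 3, found = False, going_up = False
After iteration 5: k = 5, n_items = 3, found = False, going_up = False
Loop ends.

Final answer: 3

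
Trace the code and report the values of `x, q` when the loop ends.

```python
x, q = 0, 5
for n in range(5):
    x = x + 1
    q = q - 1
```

Let's trace through this code step by step.

Initialize: x = 0
Initialize: q = 5
Entering loop: for n in range(5):
After iteration 1: n = 0, x = 1, q = 4
After iteration 2: n = 1, x = 2, q = 3
After iteration 3: n = 2, x = 3, q = 2
After iteration 4: n = 3, x = 4, q = 1
After iteration 5: n = 4, x = 5, q = 0
Loop ends.

Final answer: 5, 0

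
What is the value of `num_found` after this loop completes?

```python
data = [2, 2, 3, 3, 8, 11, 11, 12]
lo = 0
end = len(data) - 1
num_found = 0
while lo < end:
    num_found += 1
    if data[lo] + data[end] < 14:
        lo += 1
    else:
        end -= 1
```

Let's trace through this code step by step.

Initialize: data = [2, 2, 3, 3, 8, 11, 11, 12]
Initialize: lo = 0
Initialize: end = 7
Initialize: num_found = 0
Entering loop: while lo < end:
After iteration 1: lo = 0, end = 6, num_found = 1
After iteration 2: lo = 1, end = 6, num_found = 2
After iteration 3: lo = 2, end = 6, num_found = 3
After iteration 4: lo = 2, end = 5, num_found = 4
After iteration 5: lo = 2, end = 4, num_found = 5
After iteration 6: lo = 3, end = 4, num_found = 6
After iteration 7: lo = 4, end = 4, num_found = 7
Loop ends.

Final answer: 7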